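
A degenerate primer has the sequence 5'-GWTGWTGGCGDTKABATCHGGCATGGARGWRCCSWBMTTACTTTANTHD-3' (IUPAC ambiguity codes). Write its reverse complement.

Standard pairs A↔T, G↔C; ambiguity codes pair R↔Y, M↔K, W↔W, S↔S, B↔V, D↔H, N↔N. Complement (CWACWACCGCHAMTVTAGDCCGTACCTYCWYGGSWVKAATGAAATNADH), then reverse for 5'→3'.

5′-HDANTAAAGTAAKVWSGGYWCYTCCATGCCDGATVTMAHCGCCAWCAWC-3′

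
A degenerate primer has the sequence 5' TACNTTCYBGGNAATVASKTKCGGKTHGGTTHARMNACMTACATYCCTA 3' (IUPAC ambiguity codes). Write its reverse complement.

Standard pairs A↔T, G↔C; ambiguity codes pair R↔Y, M↔K, S↔S, B↔V, H↔D, N↔N. Complement (ATGNAAGRVCCNTTABTSMAMGCCMADCCAADTYKNTGKATGTARGGAT), then reverse for 5'→3'.

5′-TAGGRATGTAKGTNKYTDAACCDAMCCGMAMSTBATTNCCVRGAANGTA-3′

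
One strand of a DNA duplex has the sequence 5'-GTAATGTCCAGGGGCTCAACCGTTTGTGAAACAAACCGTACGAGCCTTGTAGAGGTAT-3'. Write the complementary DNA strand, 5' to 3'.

5'-ATACCTCTACAAGGCTCGTACGGTTTGTTTCACAAACGGTTGAGCCCCTGGACATTAC-3'

The complement of GTAATGTCCAGGGGCTCAACCGTTTGTGAAACAAACCGTACGAGCCTTGTAGAGGTAT is CATTACAGGTCCCCGAGTTGGCAAACACTTTGTTTGGCATGCTCGGAACATCTCCATA (A↔T, G↔C). DNA strands are antiparallel, so the complementary strand runs 3'→5'; reversing gives the 5'→3' form.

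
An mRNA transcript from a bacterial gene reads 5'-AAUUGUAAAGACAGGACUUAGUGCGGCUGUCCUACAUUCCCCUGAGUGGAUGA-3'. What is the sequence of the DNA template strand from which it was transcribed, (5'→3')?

Replace U with T to get the coding DNA strand: AATTGTAAAGACAGGACTTAGTGCGGCTGTCCTACATTCCCCTGAGTGGATGA. The template strand is its reverse complement (complement TTAACATTTCTGTCCTGAATCACGCCGACAGGATGTAAGGGGACTCACCTACT, then reverse).

5'-TCATCCACTCAGGGGAATGTAGGACAGCCGCACTAAGTCCTGTCTTTACAATT-3'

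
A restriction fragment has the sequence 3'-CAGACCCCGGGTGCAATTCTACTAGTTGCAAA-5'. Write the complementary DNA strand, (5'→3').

5′-GTCTGGGGCCCACGTTAAGATGATCAACGTTT-3′

The strand is given 3'→5', so its complement runs 5'→3' in the same left-to-right order: pair each base A↔T, G↔C.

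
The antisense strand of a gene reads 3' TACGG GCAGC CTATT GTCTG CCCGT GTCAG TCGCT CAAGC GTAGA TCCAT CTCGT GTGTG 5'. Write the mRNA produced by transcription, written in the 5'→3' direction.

5'-AUGCCCGUCGGAUAACAGACGGGCACAGUCAGCGAGUUCGCAUCUAGGUAGAGCACACAC-3'

Reading the template 3'→5' as shown, RNA polymerase pairs each base (A→U, T→A, G↔C) to build mRNA 5'→3' directly.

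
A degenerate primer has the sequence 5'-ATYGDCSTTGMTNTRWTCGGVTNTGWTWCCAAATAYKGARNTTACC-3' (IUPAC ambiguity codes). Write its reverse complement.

5'-GGTAANYTCMRTATTTGGWAWCANABCCGAWYANAKCAASGHCRAT-3'

Standard pairs A↔T, G↔C; ambiguity codes pair R↔Y, M↔K, W↔W, S↔S, D↔H, V↔B, N↔N. Complement (TARCHGSAACKANAYWAGCCBANACWAWGGTTTATRMCTYNAATGG), then reverse for 5'→3'.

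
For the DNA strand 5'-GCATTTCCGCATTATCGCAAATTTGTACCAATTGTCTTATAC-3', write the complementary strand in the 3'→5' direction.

3'-CGTAAAGGCGTAATAGCGTTTAAACATGGTTAACAGAATATG-5'

Base-pairing A↔T, G↔C gives the complement. The complementary strand is antiparallel, so paired with a 5'→3' strand it runs 3'→5'.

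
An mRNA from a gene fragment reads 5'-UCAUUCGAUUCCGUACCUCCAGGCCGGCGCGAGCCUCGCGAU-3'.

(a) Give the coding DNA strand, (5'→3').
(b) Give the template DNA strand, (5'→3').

(a) 5′-TCATTCGATTCCGTACCTCCAGGCCGGCGCGAGCCTCGCGAT-3′
(b) 5'-ATCGCGAGGCTCGCGCCGGCCTGGAGGTACGGAATCGAATGA-3'

(a) The coding strand matches the mRNA with U→T.
(b) The template strand is the reverse complement of the coding strand.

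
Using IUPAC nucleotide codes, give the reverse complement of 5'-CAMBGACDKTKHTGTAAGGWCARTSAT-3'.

5′-ATSAYTGWCCTTACADMAMHGTCVKTG-3′

Standard pairs A↔T, G↔C; ambiguity codes pair R↔Y, M↔K, W↔W, S↔S, B↔V, D↔H. Complement (GTKVCTGHMAMDACATTCCWGTYASTA), then reverse for 5'→3'.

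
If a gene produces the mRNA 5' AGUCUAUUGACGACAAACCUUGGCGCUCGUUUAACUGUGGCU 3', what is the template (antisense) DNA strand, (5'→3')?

5′-AGCCACAGTTAAACGAGCGCCAAGGTTTGTCGTCAATAGACT-3′

Replace U with T to get the coding DNA strand: AGTCTATTGACGACAAACCTTGGCGCTCGTTTAACTGTGGCT. The template strand is its reverse complement (complement TCAGATAACTGCTGTTTGGAACCGCGAGCAAATTGACACCGA, then reverse).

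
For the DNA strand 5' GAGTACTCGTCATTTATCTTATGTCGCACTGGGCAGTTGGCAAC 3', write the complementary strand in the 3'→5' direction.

Base-pairing A↔T, G↔C gives the complement. The complementary strand is antiparallel, so paired with a 5'→3' strand it runs 3'→5'.

3'-CTCATGAGCAGTAAATAGAATACAGCGTGACCCGTCAACCGTTG-5'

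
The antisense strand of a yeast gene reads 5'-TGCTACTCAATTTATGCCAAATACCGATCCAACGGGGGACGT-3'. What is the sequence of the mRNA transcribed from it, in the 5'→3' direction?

The mRNA has the sequence of the coding strand (reverse complement of the template) with T→U. Reverse complement of TGCTACTCAATTTATGCCAAATACCGATCCAACGGGGGACGT is ACGTCCCCCGTTGGATCGGTATTTGGCATAAATTGAGTAGCA; then T→U.

5'-ACGUCCCCCGUUGGAUCGGUAUUUGGCAUAAAUUGAGUAGCA-3'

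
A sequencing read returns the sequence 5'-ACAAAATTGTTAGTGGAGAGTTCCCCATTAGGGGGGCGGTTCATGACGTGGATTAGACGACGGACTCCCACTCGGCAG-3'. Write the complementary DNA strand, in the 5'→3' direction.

The complement of ACAAAATTGTTAGTGGAGAGTTCCCCATTAGGGGGGCGGTTCATGACGTGGATTAGACGACGGACTCCCACTCGGCAG is TGTTTTAACAATCACCTCTCAAGGGGTAATCCCCCCGCCAAGTACTGCACCTAATCTGCTGCCTGAGGGTGAGCCGTC (A↔T, G↔C). DNA strands are antiparallel, so the complementary strand runs 3'→5'; reversing gives the 5'→3' form.

5′-CTGCCGAGTGGGAGTCCGTCGTCTAATCCACGTCATGAACCGCCCCCCTAATGGGGAACTCTCCACTAACAATTTTGT-3′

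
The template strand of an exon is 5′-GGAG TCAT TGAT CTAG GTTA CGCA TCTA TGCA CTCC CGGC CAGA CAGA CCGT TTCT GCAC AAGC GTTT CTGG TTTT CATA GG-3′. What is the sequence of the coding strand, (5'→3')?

5'-CCTATGAAAACCAGAAACGCTTGTGCAGAAACGGTCTGTCTGGCCGGGAGTGCATAGATGCGTAACCTAGATCAATGACTCC-3'

The coding strand is complementary and antiparallel to the template: take the complement (A↔T, G↔C) and reverse.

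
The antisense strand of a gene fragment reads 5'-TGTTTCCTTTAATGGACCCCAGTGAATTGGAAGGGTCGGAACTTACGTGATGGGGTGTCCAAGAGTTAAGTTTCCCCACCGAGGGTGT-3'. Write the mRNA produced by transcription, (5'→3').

RNA polymerase reads the template 3'→5' and synthesizes mRNA 5'→3' by base-pairing (A→U, T→A, G↔C). The complement of the template is ACAAAGGAAATTACCTGGGGTCACTTAACCTTCCCAGCCTTGAATGCACTACCCCACAGGTTCTCAATTCAAAGGGGTGGCTCCCACA; antiparallel, so 5'→3' the coding strand is ACACCCTCGGTGGGGAAACTTAACTCTTGGACACCCCATCACGTAAGTTCCGACCCTTCCAATTCACTGGGGTCCATTAAAGGAAACA. Replace T with U for the mRNA.

5'-ACACCCUCGGUGGGGAAACUUAACUCUUGGACACCCCAUCACGUAAGUUCCGACCCUUCCAAUUCACUGGGGUCCAUUAAAGGAAACA-3'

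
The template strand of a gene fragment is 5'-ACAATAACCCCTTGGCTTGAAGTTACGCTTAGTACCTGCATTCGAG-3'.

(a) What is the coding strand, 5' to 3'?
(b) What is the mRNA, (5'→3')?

(a) 5'-CTCGAATGCAGGTACTAAGCGTAACTTCAAGCCAAGGGGTTATTGT-3'
(b) 5'-CUCGAAUGCAGGUACUAAGCGUAACUUCAAGCCAAGGGGUUAUUGU-3'

(a) The coding strand is the reverse complement of the template: complement TGTTATTGGGGAACCGAACTTCAATGCGAATCATGGACGTAAGCTC, then reverse.
(b) mRNA has the coding-strand sequence with T→U.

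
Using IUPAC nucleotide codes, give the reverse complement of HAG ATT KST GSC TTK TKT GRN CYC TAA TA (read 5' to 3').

5'-TATTAGRGNYCAMAMAAGSCASMAATCTD-3'

Standard pairs A↔T, G↔C; ambiguity codes pair R↔Y, K↔M, S↔S, H↔D, N↔N. Complement (DTCTAAMSACSGAAMAMACYNGRGATTAT), then reverse for 5'→3'.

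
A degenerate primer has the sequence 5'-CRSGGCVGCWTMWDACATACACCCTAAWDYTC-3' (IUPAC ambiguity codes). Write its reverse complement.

5′-GARHWTTAGGGTGTATGTHWKAWGCBGCCSYG-3′

Standard pairs A↔T, G↔C; ambiguity codes pair R↔Y, M↔K, W↔W, S↔S, D↔H, V↔B. Complement (GYSCCGBCGWAKWHTGTATGTGGGATTWHRAG), then reverse for 5'→3'.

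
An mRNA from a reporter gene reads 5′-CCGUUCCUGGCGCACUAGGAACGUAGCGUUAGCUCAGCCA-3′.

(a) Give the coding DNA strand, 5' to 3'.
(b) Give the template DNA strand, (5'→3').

(a) The coding strand matches the mRNA with U→T.
(b) The template strand is the reverse complement of the coding strand.

(a) 5'-CCGTTCCTGGCGCACTAGGAACGTAGCGTTAGCTCAGCCA-3'
(b) 5'-TGGCTGAGCTAACGCTACGTTCCTAGTGCGCCAGGAACGG-3'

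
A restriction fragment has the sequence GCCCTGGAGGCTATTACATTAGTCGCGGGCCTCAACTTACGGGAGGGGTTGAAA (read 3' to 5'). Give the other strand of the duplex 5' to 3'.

5'-CGGGACCTCCGATAATGTAATCAGCGCCCGGAGTTGAATGCCCTCCCCAACTTT-3'

The strand is given 3'→5', so its complement runs 5'→3' in the same left-to-right order: pair each base A↔T, G↔C.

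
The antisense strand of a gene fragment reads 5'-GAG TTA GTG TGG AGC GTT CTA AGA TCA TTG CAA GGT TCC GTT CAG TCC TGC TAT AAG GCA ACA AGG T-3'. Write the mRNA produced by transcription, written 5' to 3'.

5'-ACCUUGUUGCCUUAUAGCAGGACUGAACGGAACCUUGCAAUGAUCUUAGAACGCUCCACACUAACUC-3'

RNA polymerase reads the template 3'→5' and synthesizes mRNA 5'→3' by base-pairing (A→U, T→A, G↔C). The complement of the template is CTCAATCACACCTCGCAAGATTCTAGTAACGTTCCAAGGCAAGTCAGGACGATATTCCGTTGTTCCA; antiparallel, so 5'→3' the coding strand is ACCTTGTTGCCTTATAGCAGGACTGAACGGAACCTTGCAATGATCTTAGAACGCTCCACACTAACTC. Replace T with U for the mRNA.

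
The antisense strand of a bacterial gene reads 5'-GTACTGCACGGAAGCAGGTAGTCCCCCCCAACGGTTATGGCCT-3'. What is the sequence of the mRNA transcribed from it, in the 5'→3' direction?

RNA polymerase reads the template 3'→5' and synthesizes mRNA 5'→3' by base-pairing (A→U, T→A, G↔C). The complement of the template is CATGACGTGCCTTCGTCCATCAGGGGGGGTTGCCAATACCGGA; antiparallel, so 5'→3' the coding strand is AGGCCATAACCGTTGGGGGGGACTACCTGCTTCCGTGCAGTAC. Replace T with U for the mRNA.

5′-AGGCCAUAACCGUUGGGGGGGACUACCUGCUUCCGUGCAGUAC-3′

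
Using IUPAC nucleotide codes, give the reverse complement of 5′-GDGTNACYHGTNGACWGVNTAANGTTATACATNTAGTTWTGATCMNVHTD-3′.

5′-HADBNKGATCAWAACTANATGTATAACNTTANBCWGTCNACDRGTNACHC-3′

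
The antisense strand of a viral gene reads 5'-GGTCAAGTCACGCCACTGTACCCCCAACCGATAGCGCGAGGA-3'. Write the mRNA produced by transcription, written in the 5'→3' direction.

5′-UCCUCGCGCUAUCGGUUGGGGGUACAGUGGCGUGACUUGACC-3′

RNA polymerase reads the template 3'→5' and synthesizes mRNA 5'→3' by base-pairing (A→U, T→A, G↔C). The complement of the template is CCAGTTCAGTGCGGTGACATGGGGGTTGGCTATCGCGCTCCT; antiparallel, so 5'→3' the coding strand is TCCTCGCGCTATCGGTTGGGGGTACAGTGGCGTGACTTGACC. Replace T with U for the mRNA.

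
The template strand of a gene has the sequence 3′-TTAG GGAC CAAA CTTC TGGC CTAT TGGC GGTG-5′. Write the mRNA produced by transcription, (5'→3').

Reading the template 3'→5' as shown, RNA polymerase pairs each base (A→U, T→A, G↔C) to build mRNA 5'→3' directly.

5'-AAUCCCUGGUUUGAAGACCGGAUAACCGCCAC-3'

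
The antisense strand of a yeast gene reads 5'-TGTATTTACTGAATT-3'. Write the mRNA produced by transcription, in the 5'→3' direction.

5'-AAUUCAGUAAAUACA-3'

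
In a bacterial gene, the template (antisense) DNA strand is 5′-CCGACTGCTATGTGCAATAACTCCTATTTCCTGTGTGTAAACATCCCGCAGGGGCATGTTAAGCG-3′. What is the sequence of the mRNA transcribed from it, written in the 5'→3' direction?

5'-CGCUUAACAUGCCCCUGCGGGAUGUUUACACACAGGAAAUAGGAGUUAUUGCACAUAGCAGUCGG-3'

The mRNA has the sequence of the coding strand (reverse complement of the template) with T→U. Reverse complement of CCGACTGCTATGTGCAATAACTCCTATTTCCTGTGTGTAAACATCCCGCAGGGGCATGTTAAGCG is CGCTTAACATGCCCCTGCGGGATGTTTACACACAGGAAATAGGAGTTATTGCACATAGCAGTCGG; then T→U.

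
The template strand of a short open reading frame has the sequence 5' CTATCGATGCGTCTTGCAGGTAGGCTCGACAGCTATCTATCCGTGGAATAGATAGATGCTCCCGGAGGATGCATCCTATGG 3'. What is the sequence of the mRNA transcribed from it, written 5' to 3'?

The mRNA has the sequence of the coding strand (reverse complement of the template) with T→U. Reverse complement of CTATCGATGCGTCTTGCAGGTAGGCTCGACAGCTATCTATCCGTGGAATAGATAGATGCTCCCGGAGGATGCATCCTATGG is CCATAGGATGCATCCTCCGGGAGCATCTATCTATTCCACGGATAGATAGCTGTCGAGCCTACCTGCAAGACGCATCGATAG; then T→U.

5'-CCAUAGGAUGCAUCCUCCGGGAGCAUCUAUCUAUUCCACGGAUAGAUAGCUGUCGAGCCUACCUGCAAGACGCAUCGAUAG-3'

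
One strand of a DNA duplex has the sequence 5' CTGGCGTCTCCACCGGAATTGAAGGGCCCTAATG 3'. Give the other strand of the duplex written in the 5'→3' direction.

5'-CATTAGGGCCCTTCAATTCCGGTGGAGACGCCAG-3'

Pairing A↔T and G↔C gives GACCGCAGAGGTGGCCTTAACTTCCCGGGATTAC, running 3'→5'. Reverse for the 5'→3' convention.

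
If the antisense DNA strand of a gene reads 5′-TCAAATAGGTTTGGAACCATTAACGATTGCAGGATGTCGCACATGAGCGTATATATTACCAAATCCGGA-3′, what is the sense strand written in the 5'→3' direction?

The coding strand is complementary and antiparallel to the template: take the complement (A↔T, G↔C) and reverse.

5′-TCCGGATTTGGTAATATATACGCTCATGTGCGACATCCTGCAATCGTTAATGGTTCCAAACCTATTTGA-3′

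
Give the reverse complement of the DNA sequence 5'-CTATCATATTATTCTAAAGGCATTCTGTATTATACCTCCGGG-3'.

5'-CCCGGAGGTATAATACAGAATGCCTTTAGAATAATATGATAG-3'

Reading the sequence 3'→5' and pairing each base (A↔T, G↔C) gives the reverse complement directly.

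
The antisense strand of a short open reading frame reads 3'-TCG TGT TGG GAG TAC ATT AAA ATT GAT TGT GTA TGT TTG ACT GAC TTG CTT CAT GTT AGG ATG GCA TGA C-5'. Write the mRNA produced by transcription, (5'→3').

Reading the template 3'→5' as shown, RNA polymerase pairs each base (A→U, T→A, G↔C) to build mRNA 5'→3' directly.

5'-AGCACAACCCUCAUGUAAUUUUAACUAACACAUACAAACUGACUGAACGAAGUACAAUCCUACCGUACUG-3'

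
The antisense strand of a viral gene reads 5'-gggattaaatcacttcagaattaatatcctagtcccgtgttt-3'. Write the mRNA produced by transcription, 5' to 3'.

RNA polymerase reads the template 3'→5' and synthesizes mRNA 5'→3' by base-pairing (A→U, T→A, G↔C). The complement of the template is CCCTAATTTAGTGAAGTCTTAATTATAGGATCAGGGCACAAA; antiparallel, so 5'→3' the coding strand is AAACACGGGACTAGGATATTAATTCTGAAGTGATTTAATCCC. Replace T with U for the mRNA.

5′-AAACACGGGACUAGGAUAUUAAUUCUGAAGUGAUUUAAUCCC-3′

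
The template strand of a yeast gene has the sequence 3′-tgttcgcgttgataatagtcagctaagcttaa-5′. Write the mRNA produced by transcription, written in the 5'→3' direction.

5'-ACAAGCGCAACUAUUAUCAGUCGAUUCGAAUU-3'

Reading the template 3'→5' as shown, RNA polymerase pairs each base (A→U, T→A, G↔C) to build mRNA 5'→3' directly.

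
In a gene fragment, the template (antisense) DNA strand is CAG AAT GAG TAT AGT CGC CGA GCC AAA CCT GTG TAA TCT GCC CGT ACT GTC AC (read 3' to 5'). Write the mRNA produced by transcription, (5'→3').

5'-GUCUUACUCAUAUCAGCGGCUCGGUUUGGACACAUUAGACGGGCAUGACAGUG-3'

Reading the template 3'→5' as shown, RNA polymerase pairs each base (A→U, T→A, G↔C) to build mRNA 5'→3' directly.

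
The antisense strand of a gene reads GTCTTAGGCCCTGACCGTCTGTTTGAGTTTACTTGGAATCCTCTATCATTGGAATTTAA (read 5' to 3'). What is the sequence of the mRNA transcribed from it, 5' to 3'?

5'-UUAAAUUCCAAUGAUAGAGGAUUCCAAGUAAACUCAAACAGACGGUCAGGGCCUAAGAC-3'

RNA polymerase reads the template 3'→5' and synthesizes mRNA 5'→3' by base-pairing (A→U, T→A, G↔C). The complement of the template is CAGAATCCGGGACTGGCAGACAAACTCAAATGAACCTTAGGAGATAGTAACCTTAAATT; antiparallel, so 5'→3' the coding strand is TTAAATTCCAATGATAGAGGATTCCAAGTAAACTCAAACAGACGGTCAGGGCCTAAGAC. Replace T with U for the mRNA.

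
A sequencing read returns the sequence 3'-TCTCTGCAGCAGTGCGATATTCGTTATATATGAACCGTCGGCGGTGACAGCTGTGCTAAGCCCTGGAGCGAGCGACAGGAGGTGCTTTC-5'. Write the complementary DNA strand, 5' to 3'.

5'-AGAGACGTCGTCACGCTATAAGCAATATATACTTGGCAGCCGCCACTGTCGACACGATTCGGGACCTCGCTCGCTGTCCTCCACGAAAG-3'

The strand is given 3'→5', so its complement runs 5'→3' in the same left-to-right order: pair each base A↔T, G↔C.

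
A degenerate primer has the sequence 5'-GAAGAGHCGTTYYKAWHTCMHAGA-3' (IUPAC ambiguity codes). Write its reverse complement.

5'-TCTDKGADWTMRRAACGDCTCTTC-3'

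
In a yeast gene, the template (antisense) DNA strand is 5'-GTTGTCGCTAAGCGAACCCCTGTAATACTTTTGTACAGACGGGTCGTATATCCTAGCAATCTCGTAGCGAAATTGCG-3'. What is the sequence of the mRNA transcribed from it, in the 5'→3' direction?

5′-CGCAAUUUCGCUACGAGAUUGCUAGGAUAUACGACCCGUCUGUACAAAAGUAUUACAGGGGUUCGCUUAGCGACAAC-3′

The mRNA has the sequence of the coding strand (reverse complement of the template) with T→U. Reverse complement of GTTGTCGCTAAGCGAACCCCTGTAATACTTTTGTACAGACGGGTCGTATATCCTAGCAATCTCGTAGCGAAATTGCG is CGCAATTTCGCTACGAGATTGCTAGGATATACGACCCGTCTGTACAAAAGTATTACAGGGGTTCGCTTAGCGACAAC; then T→U.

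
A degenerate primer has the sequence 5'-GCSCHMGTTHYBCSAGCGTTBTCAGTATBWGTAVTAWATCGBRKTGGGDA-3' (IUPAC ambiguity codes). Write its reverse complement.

5′-THCCCAMYVCGATWTABTACWVATACTGAVAACGCTSGVRDAACKDGSGC-3′

Standard pairs A↔T, G↔C; ambiguity codes pair R↔Y, M↔K, W↔W, S↔S, B↔V, D↔H. Complement (CGSGDKCAADRVGSTCGCAAVAGTCATAVWCATBATWTAGCVYMACCCHT), then reverse for 5'→3'.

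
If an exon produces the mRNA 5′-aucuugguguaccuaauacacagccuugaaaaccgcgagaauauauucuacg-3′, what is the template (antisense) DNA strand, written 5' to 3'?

Replace U with T to get the coding DNA strand: ATCTTGGTGTACCTAATACACAGCCTTGAAAACCGCGAGAATATATTCTACG. The template strand is its reverse complement (complement TAGAACCACATGGATTATGTGTCGGAACTTTTGGCGCTCTTATATAAGATGC, then reverse).

5'-CGTAGAATATATTCTCGCGGTTTTCAAGGCTGTGTATTAGGTACACCAAGAT-3'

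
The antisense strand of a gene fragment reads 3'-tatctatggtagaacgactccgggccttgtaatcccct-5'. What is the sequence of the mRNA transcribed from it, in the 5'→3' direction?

5'-AUAGAUACCAUCUUGCUGAGGCCCGGAACAUUAGGGGA-3'

Reading the template 3'→5' as shown, RNA polymerase pairs each base (A→U, T→A, G↔C) to build mRNA 5'→3' directly.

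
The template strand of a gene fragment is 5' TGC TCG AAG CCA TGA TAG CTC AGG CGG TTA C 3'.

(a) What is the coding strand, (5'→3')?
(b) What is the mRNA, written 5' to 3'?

(a) 5'-GTAACCGCCTGAGCTATCATGGCTTCGAGCA-3'
(b) 5'-GUAACCGCCUGAGCUAUCAUGGCUUCGAGCA-3'

(a) The coding strand is the reverse complement of the template: complement ACGAGCTTCGGTACTATCGAGTCCGCCAATG, then reverse.
(b) mRNA has the coding-strand sequence with T→U.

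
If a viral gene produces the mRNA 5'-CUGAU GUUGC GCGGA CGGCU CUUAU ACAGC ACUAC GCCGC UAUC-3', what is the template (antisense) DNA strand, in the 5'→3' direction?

Replace U with T to get the coding DNA strand: CTGATGTTGCGCGGACGGCTCTTATACAGCACTACGCCGCTATC. The template strand is its reverse complement (complement GACTACAACGCGCCTGCCGAGAATATGTCGTGATGCGGCGATAG, then reverse).

5'-GATAGCGGCGTAGTGCTGTATAAGAGCCGTCCGCGCAACATCAG-3'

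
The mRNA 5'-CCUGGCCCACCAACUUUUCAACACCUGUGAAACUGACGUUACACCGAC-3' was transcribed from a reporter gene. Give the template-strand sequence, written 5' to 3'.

5'-GTCGGTGTAACGTCAGTTTCACAGGTGTTGAAAAGTTGGTGGGCCAGG-3'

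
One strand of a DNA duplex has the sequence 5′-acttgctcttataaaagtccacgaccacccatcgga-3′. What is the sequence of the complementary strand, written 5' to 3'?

5'-TCCGATGGGTGGTCGTGGACTTTTATAAGAGCAAGT-3'

Pairing A↔T and G↔C gives TGAACGAGAATATTTTCAGGTGCTGGTGGGTAGCCT, running 3'→5'. Reverse for the 5'→3' convention.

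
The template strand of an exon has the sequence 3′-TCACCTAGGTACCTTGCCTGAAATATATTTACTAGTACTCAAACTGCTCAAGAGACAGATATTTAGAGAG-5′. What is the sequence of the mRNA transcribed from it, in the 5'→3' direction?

Reading the template 3'→5' as shown, RNA polymerase pairs each base (A→U, T→A, G↔C) to build mRNA 5'→3' directly.

5′-AGUGGAUCCAUGGAACGGACUUUAUAUAAAUGAUCAUGAGUUUGACGAGUUCUCUGUCUAUAAAUCUCUC-3′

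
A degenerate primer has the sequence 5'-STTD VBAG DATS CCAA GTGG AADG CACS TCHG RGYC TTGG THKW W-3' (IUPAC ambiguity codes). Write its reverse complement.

5′-WWMDACCAAGRCYCDGASGTGCHTTCCACTTGGSATHCTVBHAAS-3′

Standard pairs A↔T, G↔C; ambiguity codes pair R↔Y, K↔M, W↔W, S↔S, B↔V, D↔H. Complement (SAAHBVTCHTASGGTTCACCTTHCGTGSAGDCYCRGAACCADMWW), then reverse for 5'→3'.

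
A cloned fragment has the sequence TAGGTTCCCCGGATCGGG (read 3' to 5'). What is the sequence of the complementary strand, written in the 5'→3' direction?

5'-ATCCAAGGGGCCTAGCCC-3'

The strand is given 3'→5', so its complement runs 5'→3' in the same left-to-right order: pair each base A↔T, G↔C.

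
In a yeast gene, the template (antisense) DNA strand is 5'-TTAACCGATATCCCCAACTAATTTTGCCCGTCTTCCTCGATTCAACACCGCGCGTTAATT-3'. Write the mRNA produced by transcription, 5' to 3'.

The mRNA has the sequence of the coding strand (reverse complement of the template) with T→U. Reverse complement of TTAACCGATATCCCCAACTAATTTTGCCCGTCTTCCTCGATTCAACACCGCGCGTTAATT is AATTAACGCGCGGTGTTGAATCGAGGAAGACGGGCAAAATTAGTTGGGGATATCGGTTAA; then T→U.

5'-AAUUAACGCGCGGUGUUGAAUCGAGGAAGACGGGCAAAAUUAGUUGGGGAUAUCGGUUAA-3'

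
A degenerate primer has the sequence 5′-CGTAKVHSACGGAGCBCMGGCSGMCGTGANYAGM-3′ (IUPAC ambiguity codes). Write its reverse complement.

Standard pairs A↔T, G↔C; ambiguity codes pair Y↔R, M↔K, S↔S, B↔V, H↔D, N↔N. Complement (GCATMBDSTGCCTCGVGKCCGSCKGCACTNRTCK), then reverse for 5'→3'.

5'-KCTRNTCACGKCSGCCKGVGCTCCGTSDBMTACG-3'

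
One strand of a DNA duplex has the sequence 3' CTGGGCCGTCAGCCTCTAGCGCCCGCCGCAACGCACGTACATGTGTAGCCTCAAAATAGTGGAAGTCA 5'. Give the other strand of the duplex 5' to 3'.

5'-GACCCGGCAGTCGGAGATCGCGGGCGGCGTTGCGTGCATGTACACATCGGAGTTTTATCACCTTCAGT-3'

The strand is given 3'→5', so its complement runs 5'→3' in the same left-to-right order: pair each base A↔T, G↔C.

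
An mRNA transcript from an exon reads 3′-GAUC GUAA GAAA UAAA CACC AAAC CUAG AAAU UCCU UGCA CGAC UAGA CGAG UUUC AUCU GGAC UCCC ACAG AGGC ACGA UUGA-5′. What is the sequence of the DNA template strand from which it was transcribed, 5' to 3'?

Written 5'→3' the mRNA is AGUUAGCACGGAGACACCCUCAGGUCUACUUUGAGCAGAUCAGCACGUUCCUUAAAGAUCCAAACCACAAAUAAAGAAUGCUAG, so the coding DNA strand is AGTTAGCACGGAGACACCCTCAGGTCTACTTTGAGCAGATCAGCACGTTCCTTAAAGATCCAAACCACAAATAAAGAATGCTAG. The template is its reverse complement.

5'-CTAGCATTCTTTATTTGTGGTTTGGATCTTTAAGGAACGTGCTGATCTGCTCAAAGTAGACCTGAGGGTGTCTCCGTGCTAACT-3'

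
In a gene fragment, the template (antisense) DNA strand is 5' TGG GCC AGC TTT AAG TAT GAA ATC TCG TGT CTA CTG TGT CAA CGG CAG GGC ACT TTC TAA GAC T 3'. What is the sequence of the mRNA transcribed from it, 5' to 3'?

RNA polymerase reads the template 3'→5' and synthesizes mRNA 5'→3' by base-pairing (A→U, T→A, G↔C). The complement of the template is ACCCGGTCGAAATTCATACTTTAGAGCACAGATGACACAGTTGCCGTCCCGTGAAAGATTCTGA; antiparallel, so 5'→3' the coding strand is AGTCTTAGAAAGTGCCCTGCCGTTGACACAGTAGACACGAGATTTCATACTTAAAGCTGGCCCA. Replace T with U for the mRNA.

5'-AGUCUUAGAAAGUGCCCUGCCGUUGACACAGUAGACACGAGAUUUCAUACUUAAAGCUGGCCCA-3'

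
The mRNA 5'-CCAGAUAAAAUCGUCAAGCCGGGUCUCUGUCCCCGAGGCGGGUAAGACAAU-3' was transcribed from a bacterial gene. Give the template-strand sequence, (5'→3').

5'-ATTGTCTTACCCGCCTCGGGGACAGAGACCCGGCTTGACGATTTTATCTGG-3'

Replace U with T to get the coding DNA strand: CCAGATAAAATCGTCAAGCCGGGTCTCTGTCCCCGAGGCGGGTAAGACAAT. The template strand is its reverse complement (complement GGTCTATTTTAGCAGTTCGGCCCAGAGACAGGGGCTCCGCCCATTCTGTTA, then reverse).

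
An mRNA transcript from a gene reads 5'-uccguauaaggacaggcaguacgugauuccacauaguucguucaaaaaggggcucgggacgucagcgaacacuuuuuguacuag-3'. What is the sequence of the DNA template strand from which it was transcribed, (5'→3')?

Replace U with T to get the coding DNA strand: TCCGTATAAGGACAGGCAGTACGTGATTCCACATAGTTCGTTCAAAAAGGGGCTCGGGACGTCAGCGAACACTTTTTGTACTAG. The template strand is its reverse complement (complement AGGCATATTCCTGTCCGTCATGCACTAAGGTGTATCAAGCAAGTTTTTCCCCGAGCCCTGCAGTCGCTTGTGAAAAACATGATC, then reverse).

5′-CTAGTACAAAAAGTGTTCGCTGACGTCCCGAGCCCCTTTTTGAACGAACTATGTGGAATCACGTACTGCCTGTCCTTATACGGA-3′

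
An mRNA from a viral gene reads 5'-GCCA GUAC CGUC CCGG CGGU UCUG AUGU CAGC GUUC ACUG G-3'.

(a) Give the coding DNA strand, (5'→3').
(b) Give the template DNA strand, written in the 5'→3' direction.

(a) 5′-GCCAGTACCGTCCCGGCGGTTCTGATGTCAGCGTTCACTGG-3′
(b) 5'-CCAGTGAACGCTGACATCAGAACCGCCGGGACGGTACTGGC-3'

(a) The coding strand matches the mRNA with U→T.
(b) The template strand is the reverse complement of the coding strand.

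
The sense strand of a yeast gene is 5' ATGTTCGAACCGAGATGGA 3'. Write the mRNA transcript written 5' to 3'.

5'-AUGUUCGAACCGAGAUGGA-3'

The mRNA is synthesized from the template strand, so it matches the coding strand with T replaced by U.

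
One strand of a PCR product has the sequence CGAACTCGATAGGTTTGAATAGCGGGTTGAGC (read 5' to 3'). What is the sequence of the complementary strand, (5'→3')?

5'-GCTCAACCCGCTATTCAAACCTATCGAGTTCG-3'

The complement of CGAACTCGATAGGTTTGAATAGCGGGTTGAGC is GCTTGAGCTATCCAAACTTATCGCCCAACTCG (A↔T, G↔C). DNA strands are antiparallel, so the complementary strand runs 3'→5'; reversing gives the 5'→3' form.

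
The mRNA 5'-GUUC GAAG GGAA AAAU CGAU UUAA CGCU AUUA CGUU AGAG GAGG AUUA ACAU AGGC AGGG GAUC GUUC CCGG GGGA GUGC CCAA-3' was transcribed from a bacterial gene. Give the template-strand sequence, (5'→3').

Replace U with T to get the coding DNA strand: GTTCGAAGGGAAAAATCGATTTAACGCTATTACGTTAGAGGAGGATTAACATAGGCAGGGGATCGTTCCCGGGGGAGTGCCCAA. The template strand is its reverse complement (complement CAAGCTTCCCTTTTTAGCTAAATTGCGATAATGCAATCTCCTCCTAATTGTATCCGTCCCCTAGCAAGGGCCCCCTCACGGGTT, then reverse).

5'-TTGGGCACTCCCCCGGGAACGATCCCCTGCCTATGTTAATCCTCCTCTAACGTAATAGCGTTAAATCGATTTTTCCCTTCGAAC-3'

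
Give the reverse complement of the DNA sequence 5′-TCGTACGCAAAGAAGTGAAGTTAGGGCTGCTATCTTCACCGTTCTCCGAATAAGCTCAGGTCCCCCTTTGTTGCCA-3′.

Reading the sequence 3'→5' and pairing each base (A↔T, G↔C) gives the reverse complement directly.

5′-TGGCAACAAAGGGGGACCTGAGCTTATTCGGAGAACGGTGAAGATAGCAGCCCTAACTTCACTTCTTTGCGTACGA-3′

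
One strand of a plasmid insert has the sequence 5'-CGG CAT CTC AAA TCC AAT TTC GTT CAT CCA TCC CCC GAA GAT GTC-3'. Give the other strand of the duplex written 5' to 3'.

5'-GACATCTTCGGGGGATGGATGAACGAAATTGGATTTGAGATGCCG-3'

The complement of CGGCATCTCAAATCCAATTTCGTTCATCCATCCCCCGAAGATGTC is GCCGTAGAGTTTAGGTTAAAGCAAGTAGGTAGGGGGCTTCTACAG (A↔T, G↔C). DNA strands are antiparallel, so the complementary strand runs 3'→5'; reversing gives the 5'→3' form.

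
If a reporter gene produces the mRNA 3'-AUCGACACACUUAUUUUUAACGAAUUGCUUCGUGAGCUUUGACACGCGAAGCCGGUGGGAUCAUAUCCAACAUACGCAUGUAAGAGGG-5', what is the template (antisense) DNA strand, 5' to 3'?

5′-TAGCTGTGTGAATAAAAATTGCTTAACGAAGCACTCGAAACTGTGCGCTTCGGCCACCCTAGTATAGGTTGTATGCGTACATTCTCCC-3′

Written 5'→3' the mRNA is GGGAGAAUGUACGCAUACAACCUAUACUAGGGUGGCCGAAGCGCACAGUUUCGAGUGCUUCGUUAAGCAAUUUUUAUUCACACAGCUA, so the coding DNA strand is GGGAGAATGTACGCATACAACCTATACTAGGGTGGCCGAAGCGCACAGTTTCGAGTGCTTCGTTAAGCAATTTTTATTCACACAGCTA. The template is its reverse complement.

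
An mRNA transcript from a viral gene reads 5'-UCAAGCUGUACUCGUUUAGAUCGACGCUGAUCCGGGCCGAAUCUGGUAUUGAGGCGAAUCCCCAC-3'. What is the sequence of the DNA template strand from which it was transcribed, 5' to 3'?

5'-GTGGGGATTCGCCTCAATACCAGATTCGGCCCGGATCAGCGTCGATCTAAACGAGTACAGCTTGA-3'

Replace U with T to get the coding DNA strand: TCAAGCTGTACTCGTTTAGATCGACGCTGATCCGGGCCGAATCTGGTATTGAGGCGAATCCCCAC. The template strand is its reverse complement (complement AGTTCGACATGAGCAAATCTAGCTGCGACTAGGCCCGGCTTAGACCATAACTCCGCTTAGGGGTG, then reverse).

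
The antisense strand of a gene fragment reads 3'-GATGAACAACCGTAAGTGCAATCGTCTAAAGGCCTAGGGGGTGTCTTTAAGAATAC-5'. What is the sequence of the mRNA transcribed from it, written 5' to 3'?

5'-CUACUUGUUGGCAUUCACGUUAGCAGAUUUCCGGAUCCCCCACAGAAAUUCUUAUG-3'

Reading the template 3'→5' as shown, RNA polymerase pairs each base (A→U, T→A, G↔C) to build mRNA 5'→3' directly.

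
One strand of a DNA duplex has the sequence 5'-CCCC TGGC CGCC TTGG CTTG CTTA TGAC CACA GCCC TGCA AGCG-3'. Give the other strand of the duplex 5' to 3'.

Pairing A↔T and G↔C gives GGGGACCGGCGGAACCGAACGAATACTGGTGTCGGGACGTTCGC, running 3'→5'. Reverse for the 5'→3' convention.

5'-CGCTTGCAGGGCTGTGGTCATAAGCAAGCCAAGGCGGCCAGGGG-3'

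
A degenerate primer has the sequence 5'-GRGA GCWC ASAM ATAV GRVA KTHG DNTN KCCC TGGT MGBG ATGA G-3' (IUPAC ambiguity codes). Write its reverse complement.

5'-CTCATCVCKACCAGGGMNANHCDAMTBYCBTATKTSTGWGCTCYC-3'

Standard pairs A↔T, G↔C; ambiguity codes pair R↔Y, M↔K, W↔W, S↔S, B↔V, D↔H, N↔N. Complement (CYCTCGWGTSTKTATBCYBTMADCHNANMGGGACCAKCVCTACTC), then reverse for 5'→3'.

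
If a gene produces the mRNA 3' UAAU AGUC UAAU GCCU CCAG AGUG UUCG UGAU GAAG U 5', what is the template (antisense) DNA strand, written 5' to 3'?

Written 5'→3' the mRNA is UGAAGUAGUGCUUGUGAGACCUCCGUAAUCUGAUAAU, so the coding DNA strand is TGAAGTAGTGCTTGTGAGACCTCCGTAATCTGATAAT. The template is its reverse complement.

5′-ATTATCAGATTACGGAGGTCTCACAAGCACTACTTCA-3′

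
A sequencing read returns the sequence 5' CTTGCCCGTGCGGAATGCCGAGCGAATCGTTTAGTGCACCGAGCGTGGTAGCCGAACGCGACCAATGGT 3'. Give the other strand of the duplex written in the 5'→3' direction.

5'-ACCATTGGTCGCGTTCGGCTACCACGCTCGGTGCACTAAACGATTCGCTCGGCATTCCGCACGGGCAAG-3'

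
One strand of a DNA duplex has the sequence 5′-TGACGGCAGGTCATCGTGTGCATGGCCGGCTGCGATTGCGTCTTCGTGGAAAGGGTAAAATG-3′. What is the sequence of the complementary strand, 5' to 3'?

Pairing A↔T and G↔C gives ACTGCCGTCCAGTAGCACACGTACCGGCCGACGCTAACGCAGAAGCACCTTTCCCATTTTAC, running 3'→5'. Reverse for the 5'→3' convention.

5'-CATTTTACCCTTTCCACGAAGACGCAATCGCAGCCGGCCATGCACACGATGACCTGCCGTCA-3'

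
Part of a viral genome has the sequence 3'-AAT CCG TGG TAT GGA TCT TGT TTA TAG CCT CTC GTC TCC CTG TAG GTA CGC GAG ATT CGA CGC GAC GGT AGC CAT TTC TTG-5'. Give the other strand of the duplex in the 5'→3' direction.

5'-TTAGGCACCATACCTAGAACAAATATCGGAGAGCAGAGGGACATCCATGCGCTCTAAGCTGCGCTGCCATCGGTAAAGAAC-3'

The strand is given 3'→5', so its complement runs 5'→3' in the same left-to-right order: pair each base A↔T, G↔C.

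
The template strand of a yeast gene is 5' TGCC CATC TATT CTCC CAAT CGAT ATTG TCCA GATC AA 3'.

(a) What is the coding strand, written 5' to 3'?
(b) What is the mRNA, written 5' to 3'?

(a) 5′-TTGATCTGGACAATATCGATTGGGAGAATAGATGGGCA-3′
(b) 5′-UUGAUCUGGACAAUAUCGAUUGGGAGAAUAGAUGGGCA-3′

(a) The coding strand is the reverse complement of the template: complement ACGGGTAGATAAGAGGGTTAGCTATAACAGGTCTAGTT, then reverse.
(b) mRNA has the coding-strand sequence with T→U.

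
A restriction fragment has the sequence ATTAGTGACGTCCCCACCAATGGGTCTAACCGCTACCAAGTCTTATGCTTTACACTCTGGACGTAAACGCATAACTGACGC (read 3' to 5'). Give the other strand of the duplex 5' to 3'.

5'-TAATCACTGCAGGGGTGGTTACCCAGATTGGCGATGGTTCAGAATACGAAATGTGAGACCTGCATTTGCGTATTGACTGCG-3'

The strand is given 3'→5', so its complement runs 5'→3' in the same left-to-right order: pair each base A↔T, G↔C.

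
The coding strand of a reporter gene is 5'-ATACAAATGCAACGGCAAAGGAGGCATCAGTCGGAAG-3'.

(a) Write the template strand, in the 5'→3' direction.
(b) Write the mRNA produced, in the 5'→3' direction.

(a) 5'-CTTCCGACTGATGCCTCCTTTGCCGTTGCATTTGTAT-3'
(b) 5′-AUACAAAUGCAACGGCAAAGGAGGCAUCAGUCGGAAG-3′

(a) The template strand is the reverse complement of the coding strand: complement TATGTTTACGTTGCCGTTTCCTCCGTAGTCAGCCTTC, then reverse.
(b) mRNA matches the coding strand with T→U.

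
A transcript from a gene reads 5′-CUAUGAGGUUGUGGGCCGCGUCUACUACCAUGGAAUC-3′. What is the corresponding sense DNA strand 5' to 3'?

5'-CTATGAGGTTGTGGGCCGCGTCTACTACCATGGAATC-3'

The coding DNA strand has the same 5'→3' sequence as the mRNA with U replaced by T.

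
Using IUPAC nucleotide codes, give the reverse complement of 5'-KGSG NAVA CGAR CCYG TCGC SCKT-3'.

Standard pairs A↔T, G↔C; ambiguity codes pair R↔Y, K↔M, S↔S, V↔B, N↔N. Complement (MCSCNTBTGCTYGGRCAGCGSGMA), then reverse for 5'→3'.

5'-AMGSGCGACRGGYTCGTBTNCSCM-3'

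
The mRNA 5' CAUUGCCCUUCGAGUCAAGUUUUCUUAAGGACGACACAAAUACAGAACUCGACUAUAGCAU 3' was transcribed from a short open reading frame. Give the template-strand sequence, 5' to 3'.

5′-ATGCTATAGTCGAGTTCTGTATTTGTGTCGTCCTTAAGAAAACTTGACTCGAAGGGCAATG-3′

Replace U with T to get the coding DNA strand: CATTGCCCTTCGAGTCAAGTTTTCTTAAGGACGACACAAATACAGAACTCGACTATAGCAT. The template strand is its reverse complement (complement GTAACGGGAAGCTCAGTTCAAAAGAATTCCTGCTGTGTTTATGTCTTGAGCTGATATCGTA, then reverse).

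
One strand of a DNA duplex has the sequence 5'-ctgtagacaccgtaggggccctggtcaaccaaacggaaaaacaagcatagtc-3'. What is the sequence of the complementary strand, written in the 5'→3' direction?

The complement of CTGTAGACACCGTAGGGGCCCTGGTCAACCAAACGGAAAAACAAGCATAGTC is GACATCTGTGGCATCCCCGGGACCAGTTGGTTTGCCTTTTTGTTCGTATCAG (A↔T, G↔C). DNA strands are antiparallel, so the complementary strand runs 3'→5'; reversing gives the 5'→3' form.

5'-GACTATGCTTGTTTTTCCGTTTGGTTGACCAGGGCCCCTACGGTGTCTACAG-3'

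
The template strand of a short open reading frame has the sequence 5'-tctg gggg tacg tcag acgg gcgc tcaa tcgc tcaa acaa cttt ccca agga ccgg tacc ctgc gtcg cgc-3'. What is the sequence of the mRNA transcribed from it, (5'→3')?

5′-GCGCGACGCAGGGUACCGGUCCUUGGGAAAGUUGUUUGAGCGAUUGAGCGCCCGUCUGACGUACCCCCAGA-3′

The mRNA has the sequence of the coding strand (reverse complement of the template) with T→U. Reverse complement of TCTGGGGGTACGTCAGACGGGCGCTCAATCGCTCAAACAACTTTCCCAAGGACCGGTACCCTGCGTCGCGC is GCGCGACGCAGGGTACCGGTCCTTGGGAAAGTTGTTTGAGCGATTGAGCGCCCGTCTGACGTACCCCCAGA; then T→U.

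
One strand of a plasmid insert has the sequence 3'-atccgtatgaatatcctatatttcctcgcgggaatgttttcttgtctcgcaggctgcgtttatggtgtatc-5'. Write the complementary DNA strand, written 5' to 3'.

5'-TAGGCATACTTATAGGATATAAAGGAGCGCCCTTACAAAAGAACAGAGCGTCCGACGCAAATACCACATAG-3'

The strand is given 3'→5', so its complement runs 5'→3' in the same left-to-right order: pair each base A↔T, G↔C.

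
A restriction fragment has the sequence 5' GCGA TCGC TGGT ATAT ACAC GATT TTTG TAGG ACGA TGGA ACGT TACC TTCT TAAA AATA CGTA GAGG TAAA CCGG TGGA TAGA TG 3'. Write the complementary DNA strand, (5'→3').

5'-CATCTATCCACCGGTTTACCTCTACGTATTTTTAAGAAGGTAACGTTCCATCGTCCTACAAAAATCGTGTATATACCAGCGATCGC-3'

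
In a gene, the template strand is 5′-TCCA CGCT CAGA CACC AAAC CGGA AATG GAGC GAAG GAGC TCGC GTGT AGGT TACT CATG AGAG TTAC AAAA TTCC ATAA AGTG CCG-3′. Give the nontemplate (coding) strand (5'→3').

5'-CGGCACTTTATGGAATTTTGTAACTCTCATGAGTAACCTACACGCGAGCTCCTTCGCTCCATTTCCGGTTTGGTGTCTGAGCGTGGA-3'

The coding strand is complementary and antiparallel to the template: take the complement (A↔T, G↔C) and reverse.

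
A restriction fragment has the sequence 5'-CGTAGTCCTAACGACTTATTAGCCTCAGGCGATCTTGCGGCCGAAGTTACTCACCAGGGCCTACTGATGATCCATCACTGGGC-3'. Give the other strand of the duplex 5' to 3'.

The complement of CGTAGTCCTAACGACTTATTAGCCTCAGGCGATCTTGCGGCCGAAGTTACTCACCAGGGCCTACTGATGATCCATCACTGGGC is GCATCAGGATTGCTGAATAATCGGAGTCCGCTAGAACGCCGGCTTCAATGAGTGGTCCCGGATGACTACTAGGTAGTGACCCG (A↔T, G↔C). DNA strands are antiparallel, so the complementary strand runs 3'→5'; reversing gives the 5'→3' form.

5'-GCCCAGTGATGGATCATCAGTAGGCCCTGGTGAGTAACTTCGGCCGCAAGATCGCCTGAGGCTAATAAGTCGTTAGGACTACG-3'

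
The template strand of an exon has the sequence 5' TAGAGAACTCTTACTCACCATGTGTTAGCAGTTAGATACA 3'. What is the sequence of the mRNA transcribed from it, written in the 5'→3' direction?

5'-UGUAUCUAACUGCUAACACAUGGUGAGUAAGAGUUCUCUA-3'

RNA polymerase reads the template 3'→5' and synthesizes mRNA 5'→3' by base-pairing (A→U, T→A, G↔C). The complement of the template is ATCTCTTGAGAATGAGTGGTACACAATCGTCAATCTATGT; antiparallel, so 5'→3' the coding strand is TGTATCTAACTGCTAACACATGGTGAGTAAGAGTTCTCTA. Replace T with U for the mRNA.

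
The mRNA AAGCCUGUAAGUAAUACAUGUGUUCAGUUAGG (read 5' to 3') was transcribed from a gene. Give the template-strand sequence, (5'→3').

Replace U with T to get the coding DNA strand: AAGCCTGTAAGTAATACATGTGTTCAGTTAGG. The template strand is its reverse complement (complement TTCGGACATTCATTATGTACACAAGTCAATCC, then reverse).

5'-CCTAACTGAACACATGTATTACTTACAGGCTT-3'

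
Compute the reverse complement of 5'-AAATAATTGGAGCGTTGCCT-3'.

Reading the sequence 3'→5' and pairing each base (A↔T, G↔C) gives the reverse complement directly.

5'-AGGCAACGCTCCAATTATTT-3'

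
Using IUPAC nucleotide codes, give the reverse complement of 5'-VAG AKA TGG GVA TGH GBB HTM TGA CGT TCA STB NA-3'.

5'-TNVASTGAACGTCAKADVVCDCATBCCCATMTCTB-3'

Standard pairs A↔T, G↔C; ambiguity codes pair M↔K, S↔S, B↔V, H↔D, N↔N. Complement (BTCTMTACCCBTACDCVVDAKACTGCAAGTSAVNT), then reverse for 5'→3'.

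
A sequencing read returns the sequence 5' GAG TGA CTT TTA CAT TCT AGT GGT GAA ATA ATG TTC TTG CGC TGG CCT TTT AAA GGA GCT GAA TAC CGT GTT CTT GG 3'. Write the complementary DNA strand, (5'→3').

Pairing A↔T and G↔C gives CTCACTGAAAATGTAAGATCACCACTTTATTACAAGAACGCGACCGGAAAATTTCCTCGACTTATGGCACAAGAACC, running 3'→5'. Reverse for the 5'→3' convention.

5'-CCAAGAACACGGTATTCAGCTCCTTTAAAAGGCCAGCGCAAGAACATTATTTCACCACTAGAATGTAAAAGTCACTC-3'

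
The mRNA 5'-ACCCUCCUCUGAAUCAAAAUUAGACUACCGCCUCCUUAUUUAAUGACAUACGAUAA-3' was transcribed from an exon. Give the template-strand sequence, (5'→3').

5′-TTATCGTATGTCATTAAATAAGGAGGCGGTAGTCTAATTTTGATTCAGAGGAGGGT-3′

Replace U with T to get the coding DNA strand: ACCCTCCTCTGAATCAAAATTAGACTACCGCCTCCTTATTTAATGACATACGATAA. The template strand is its reverse complement (complement TGGGAGGAGACTTAGTTTTAATCTGATGGCGGAGGAATAAATTACTGTATGCTATT, then reverse).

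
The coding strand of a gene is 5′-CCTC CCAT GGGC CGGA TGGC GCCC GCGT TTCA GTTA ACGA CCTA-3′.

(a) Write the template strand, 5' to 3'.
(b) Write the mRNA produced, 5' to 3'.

(a) The template strand is the reverse complement of the coding strand: complement GGAGGGTACCCGGCCTACCGCGGGCGCAAAGTCAATTGCTGGAT, then reverse.
(b) mRNA matches the coding strand with T→U.

(a) 5′-TAGGTCGTTAACTGAAACGCGGGCGCCATCCGGCCCATGGGAGG-3′
(b) 5'-CCUCCCAUGGGCCGGAUGGCGCCCGCGUUUCAGUUAACGACCUA-3'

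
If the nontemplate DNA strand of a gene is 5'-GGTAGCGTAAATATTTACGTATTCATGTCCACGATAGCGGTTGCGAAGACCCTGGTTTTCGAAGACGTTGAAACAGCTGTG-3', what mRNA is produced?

The mRNA is synthesized from the template strand, so it matches the coding strand with T replaced by U.

5'-GGUAGCGUAAAUAUUUACGUAUUCAUGUCCACGAUAGCGGUUGCGAAGACCCUGGUUUUCGAAGACGUUGAAACAGCUGUG-3'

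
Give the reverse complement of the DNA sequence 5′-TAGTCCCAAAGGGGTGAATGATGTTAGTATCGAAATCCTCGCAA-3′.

5'-TTGCGAGGATTTCGATACTAACATCATTCACCCCTTTGGGACTA-3'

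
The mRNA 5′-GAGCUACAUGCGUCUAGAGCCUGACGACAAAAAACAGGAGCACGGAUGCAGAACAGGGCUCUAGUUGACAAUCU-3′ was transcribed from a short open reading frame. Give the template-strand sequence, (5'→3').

Replace U with T to get the coding DNA strand: GAGCTACATGCGTCTAGAGCCTGACGACAAAAAACAGGAGCACGGATGCAGAACAGGGCTCTAGTTGACAATCT. The template strand is its reverse complement (complement CTCGATGTACGCAGATCTCGGACTGCTGTTTTTTGTCCTCGTGCCTACGTCTTGTCCCGAGATCAACTGTTAGA, then reverse).

5′-AGATTGTCAACTAGAGCCCTGTTCTGCATCCGTGCTCCTGTTTTTTGTCGTCAGGCTCTAGACGCATGTAGCTC-3′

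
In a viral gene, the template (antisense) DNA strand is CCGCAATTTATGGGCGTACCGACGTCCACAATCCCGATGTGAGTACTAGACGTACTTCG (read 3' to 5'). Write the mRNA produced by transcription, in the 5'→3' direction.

5′-GGCGUUAAAUACCCGCAUGGCUGCAGGUGUUAGGGCUACACUCAUGAUCUGCAUGAAGC-3′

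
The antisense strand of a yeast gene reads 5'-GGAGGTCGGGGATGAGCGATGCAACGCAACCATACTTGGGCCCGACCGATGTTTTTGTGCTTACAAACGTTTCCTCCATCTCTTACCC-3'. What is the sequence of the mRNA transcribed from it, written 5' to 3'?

5'-GGGUAAGAGAUGGAGGAAACGUUUGUAAGCACAAAAACAUCGGUCGGGCCCAAGUAUGGUUGCGUUGCAUCGCUCAUCCCCGACCUCC-3'

The mRNA has the sequence of the coding strand (reverse complement of the template) with T→U. Reverse complement of GGAGGTCGGGGATGAGCGATGCAACGCAACCATACTTGGGCCCGACCGATGTTTTTGTGCTTACAAACGTTTCCTCCATCTCTTACCC is GGGTAAGAGATGGAGGAAACGTTTGTAAGCACAAAAACATCGGTCGGGCCCAAGTATGGTTGCGTTGCATCGCTCATCCCCGACCTCC; then T→U.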